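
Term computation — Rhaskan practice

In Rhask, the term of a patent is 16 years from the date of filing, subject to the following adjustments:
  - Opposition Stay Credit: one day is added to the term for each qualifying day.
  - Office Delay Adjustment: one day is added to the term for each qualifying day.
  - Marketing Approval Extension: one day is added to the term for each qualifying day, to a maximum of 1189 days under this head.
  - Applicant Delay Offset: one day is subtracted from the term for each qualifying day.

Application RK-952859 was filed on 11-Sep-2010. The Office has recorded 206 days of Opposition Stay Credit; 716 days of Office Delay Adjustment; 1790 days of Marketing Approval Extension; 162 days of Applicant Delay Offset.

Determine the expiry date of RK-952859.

Base term: filing date + 16 years → 11 September 2026.
Opposition Stay Credit: +206 days → 5 April 2027.
Office Delay Adjustment: +716 days → 21 March 2029.
Marketing Approval Extension: 1790 days claimed exceeds the 1189-day cap, so +1189 days → 22 June 2032.
Applicant Delay Offset: −162 days → 12 January 2032.

2032-01-12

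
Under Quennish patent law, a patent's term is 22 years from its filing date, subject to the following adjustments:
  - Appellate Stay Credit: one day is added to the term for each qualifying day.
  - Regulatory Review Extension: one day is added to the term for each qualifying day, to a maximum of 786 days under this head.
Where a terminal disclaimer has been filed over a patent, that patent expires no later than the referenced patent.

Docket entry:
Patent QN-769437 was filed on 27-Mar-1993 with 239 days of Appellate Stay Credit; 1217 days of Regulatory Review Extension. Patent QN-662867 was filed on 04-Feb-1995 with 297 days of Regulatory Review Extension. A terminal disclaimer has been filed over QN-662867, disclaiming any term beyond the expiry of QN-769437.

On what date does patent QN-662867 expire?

2017-11-28

Natural term of QN-662867:
  Base: filing + 22 years → 4 February 2017.
  Regulatory Review Extension: 297 days (within the 786-day cap) → +297 days → 28 November 2017.
Expiry of referenced patent QN-769437:
  Base: filing + 22 years → 27 March 2015.
  Appellate Stay Credit: +239 days → 21 November 2015.
  Regulatory Review Extension: 1217 days claimed exceeds the 786-day cap, so +786 days → 15 January 2018.
Terminal disclaimer: QN-662867 expires on the earlier of 28 November 2017 and 15 January 2018.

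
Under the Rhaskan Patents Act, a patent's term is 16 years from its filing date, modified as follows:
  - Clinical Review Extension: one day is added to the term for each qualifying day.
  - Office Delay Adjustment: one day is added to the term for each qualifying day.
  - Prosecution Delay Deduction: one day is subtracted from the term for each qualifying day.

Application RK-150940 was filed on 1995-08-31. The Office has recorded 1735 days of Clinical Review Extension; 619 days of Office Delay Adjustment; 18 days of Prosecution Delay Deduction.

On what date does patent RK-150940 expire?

Base term: filing date + 16 years → 31 August 2011.
Clinical Review Extension: +1735 days → 31 May 2016.
Office Delay Adjustment: +619 days → 9 February 2018.
Prosecution Delay Deduction: −18 days → 22 January 2018.

2018-01-22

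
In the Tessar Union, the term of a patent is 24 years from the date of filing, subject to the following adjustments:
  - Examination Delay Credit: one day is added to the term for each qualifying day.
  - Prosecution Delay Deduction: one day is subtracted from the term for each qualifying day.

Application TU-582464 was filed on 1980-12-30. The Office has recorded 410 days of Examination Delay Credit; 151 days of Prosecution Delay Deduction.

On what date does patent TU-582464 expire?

Base term: filing date + 24 years → 30 December 2004.
Examination Delay Credit: +410 days → 13 February 2006.
Prosecution Delay Deduction: −151 days → 15 September 2005.

September 15, 2005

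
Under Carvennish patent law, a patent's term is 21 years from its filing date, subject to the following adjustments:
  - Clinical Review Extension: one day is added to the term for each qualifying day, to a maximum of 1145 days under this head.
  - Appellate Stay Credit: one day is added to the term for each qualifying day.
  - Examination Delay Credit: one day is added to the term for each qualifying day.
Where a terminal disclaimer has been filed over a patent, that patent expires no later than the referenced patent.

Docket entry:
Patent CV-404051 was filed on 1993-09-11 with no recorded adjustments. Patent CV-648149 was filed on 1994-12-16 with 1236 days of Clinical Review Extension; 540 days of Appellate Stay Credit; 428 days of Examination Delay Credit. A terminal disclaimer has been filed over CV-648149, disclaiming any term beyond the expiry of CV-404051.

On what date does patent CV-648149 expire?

September 11, 2014

Natural term of CV-648149:
  Base: filing + 21 years → 16 December 2015.
  Clinical Review Extension: 1236 days claimed exceeds the 1145-day cap, so +1145 days → 3 February 2019.
  Appellate Stay Credit: +540 days → 27 July 2020.
  Examination Delay Credit: +428 days → 28 September 2021.
Expiry of referenced patent CV-404051:
  Base: filing + 21 years → 11 September 2014.
Terminal disclaimer: CV-648149 expires on the earlier of 28 September 2021 and 11 September 2014.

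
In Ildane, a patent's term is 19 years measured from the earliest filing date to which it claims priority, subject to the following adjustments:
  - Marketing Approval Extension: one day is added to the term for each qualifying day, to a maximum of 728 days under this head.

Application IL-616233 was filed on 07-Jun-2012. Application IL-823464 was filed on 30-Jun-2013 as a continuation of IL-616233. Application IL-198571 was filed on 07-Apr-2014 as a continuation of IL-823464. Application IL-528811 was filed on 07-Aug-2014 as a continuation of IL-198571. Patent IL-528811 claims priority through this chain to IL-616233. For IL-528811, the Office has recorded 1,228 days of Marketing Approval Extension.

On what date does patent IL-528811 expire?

June 4, 2033

Earliest priority filing: 7 June 2012.
Base term: 7 June 2012 + 19 years → 7 June 2031.
Marketing Approval Extension: 1228 days claimed exceeds the 728-day cap, so +728 days → 4 June 2033.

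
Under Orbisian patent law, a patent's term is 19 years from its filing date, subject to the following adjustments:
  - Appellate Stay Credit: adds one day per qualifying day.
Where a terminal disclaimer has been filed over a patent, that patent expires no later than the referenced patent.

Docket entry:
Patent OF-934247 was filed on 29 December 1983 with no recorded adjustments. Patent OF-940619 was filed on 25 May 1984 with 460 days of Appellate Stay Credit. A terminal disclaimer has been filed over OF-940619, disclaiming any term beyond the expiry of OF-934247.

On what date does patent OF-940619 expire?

Natural term of OF-940619:
  Base: filing + 19 years → 25 May 2003.
  Appellate Stay Credit: +460 days → 27 August 2004.
Expiry of referenced patent OF-934247:
  Base: filing + 19 years → 29 December 2002.
Terminal disclaimer: OF-940619 expires on the earlier of 27 August 2004 and 29 December 2002.

2002-12-29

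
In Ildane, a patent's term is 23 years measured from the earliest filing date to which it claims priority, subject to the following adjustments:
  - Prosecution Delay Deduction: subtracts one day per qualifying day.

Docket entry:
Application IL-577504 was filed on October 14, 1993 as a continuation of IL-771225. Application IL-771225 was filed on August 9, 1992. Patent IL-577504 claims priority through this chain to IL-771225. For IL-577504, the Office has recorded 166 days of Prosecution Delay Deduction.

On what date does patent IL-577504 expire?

Earliest priority filing: 9 August 1992.
Base term: 9 August 1992 + 23 years → 9 August 2015.
Prosecution Delay Deduction: −166 days → 24 February 2015.

February 24, 2015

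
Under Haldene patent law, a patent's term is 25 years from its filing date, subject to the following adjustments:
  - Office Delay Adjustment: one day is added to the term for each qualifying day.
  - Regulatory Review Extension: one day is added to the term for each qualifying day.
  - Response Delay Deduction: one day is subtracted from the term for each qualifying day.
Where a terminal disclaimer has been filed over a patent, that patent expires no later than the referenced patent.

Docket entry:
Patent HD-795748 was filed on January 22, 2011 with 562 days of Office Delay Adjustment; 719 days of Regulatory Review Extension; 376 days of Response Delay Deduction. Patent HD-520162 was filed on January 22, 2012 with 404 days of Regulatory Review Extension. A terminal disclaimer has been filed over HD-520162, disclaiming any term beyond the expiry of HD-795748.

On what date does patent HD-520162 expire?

March 2, 2038

Natural term of HD-520162:
  Base: filing + 25 years → 22 January 2037.
  Regulatory Review Extension: +404 days → 2 March 2038.
Expiry of referenced patent HD-795748:
  Base: filing + 25 years → 22 January 2036.
  Office Delay Adjustment: +562 days → 6 August 2037.
  Regulatory Review Extension: +719 days → 26 July 2039.
  Response Delay Deduction: −376 days → 15 July 2038.
Terminal disclaimer: HD-520162 expires on the earlier of 2 March 2038 and 15 July 2038.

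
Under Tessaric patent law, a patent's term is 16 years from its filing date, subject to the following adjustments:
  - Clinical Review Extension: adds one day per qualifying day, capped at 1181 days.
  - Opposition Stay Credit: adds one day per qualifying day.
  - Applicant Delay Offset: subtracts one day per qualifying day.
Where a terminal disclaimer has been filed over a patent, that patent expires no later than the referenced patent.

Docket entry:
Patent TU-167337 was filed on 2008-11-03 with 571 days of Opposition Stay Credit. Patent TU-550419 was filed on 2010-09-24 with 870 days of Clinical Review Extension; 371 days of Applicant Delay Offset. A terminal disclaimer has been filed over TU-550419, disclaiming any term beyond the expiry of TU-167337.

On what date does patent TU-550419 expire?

2026-05-28

Natural term of TU-550419:
  Base: filing + 16 years → 24 September 2026.
  Clinical Review Extension: 870 days (within the 1181-day cap) → +870 days → 10 February 2029.
  Applicant Delay Offset: −371 days → 5 February 2028.
Expiry of referenced patent TU-167337:
  Base: filing + 16 years → 3 November 2024.
  Opposition Stay Credit: +571 days → 28 May 2026.
Terminal disclaimer: TU-550419 expires on the earlier of 5 February 2028 and 28 May 2026.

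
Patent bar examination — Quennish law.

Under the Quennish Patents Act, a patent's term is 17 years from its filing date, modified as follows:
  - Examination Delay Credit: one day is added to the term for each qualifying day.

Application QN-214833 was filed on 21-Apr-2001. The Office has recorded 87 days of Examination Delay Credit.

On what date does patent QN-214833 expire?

July 17, 2018

Base term: filing date + 17 years → 21 April 2018.
Examination Delay Credit: +87 days → 17 July 2018.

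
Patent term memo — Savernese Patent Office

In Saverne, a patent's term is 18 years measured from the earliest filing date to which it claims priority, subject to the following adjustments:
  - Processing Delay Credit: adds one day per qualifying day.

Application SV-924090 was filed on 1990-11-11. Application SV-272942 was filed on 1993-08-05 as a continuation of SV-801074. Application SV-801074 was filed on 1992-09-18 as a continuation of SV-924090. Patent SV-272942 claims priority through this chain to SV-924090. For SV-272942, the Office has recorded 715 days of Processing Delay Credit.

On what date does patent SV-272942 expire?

October 27, 2010

Earliest priority filing: 11 November 1990.
Base term: 11 November 1990 + 18 years → 11 November 2008.
Processing Delay Credit: +715 days → 27 October 2010.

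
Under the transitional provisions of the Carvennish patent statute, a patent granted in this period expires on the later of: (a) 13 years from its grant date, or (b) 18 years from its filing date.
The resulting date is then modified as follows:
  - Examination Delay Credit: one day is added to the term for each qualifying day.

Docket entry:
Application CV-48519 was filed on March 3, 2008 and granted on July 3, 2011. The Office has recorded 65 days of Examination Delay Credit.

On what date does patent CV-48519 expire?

May 7, 2026

(a) grant + 13 years → 3 July 2024.
(b) filing + 18 years → 3 March 2026.
Later of the two: 3 March 2026.
Examination Delay Credit: +65 days → 7 May 2026.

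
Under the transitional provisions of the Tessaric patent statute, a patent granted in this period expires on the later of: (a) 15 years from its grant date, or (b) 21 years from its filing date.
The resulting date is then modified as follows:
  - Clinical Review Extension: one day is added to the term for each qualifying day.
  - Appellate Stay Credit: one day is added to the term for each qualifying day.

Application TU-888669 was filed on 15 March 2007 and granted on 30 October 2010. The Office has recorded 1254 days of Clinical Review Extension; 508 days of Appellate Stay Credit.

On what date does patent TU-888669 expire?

2033-01-10

(a) grant + 15 years → 30 October 2025.
(b) filing + 21 years → 15 March 2028.
Later of the two: 15 March 2028.
Clinical Review Extension: +1254 days → 21 August 2031.
Appellate Stay Credit: +508 days → 10 January 2033.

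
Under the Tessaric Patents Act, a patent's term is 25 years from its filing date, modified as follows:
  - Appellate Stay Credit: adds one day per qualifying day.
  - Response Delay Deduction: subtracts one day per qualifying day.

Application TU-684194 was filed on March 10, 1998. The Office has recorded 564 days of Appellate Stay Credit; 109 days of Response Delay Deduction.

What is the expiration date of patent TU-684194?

Base term: filing date + 25 years → 10 March 2023.
Appellate Stay Credit: +564 days → 24 September 2024.
Response Delay Deduction: −109 days → 7 June 2024.

June 7, 2024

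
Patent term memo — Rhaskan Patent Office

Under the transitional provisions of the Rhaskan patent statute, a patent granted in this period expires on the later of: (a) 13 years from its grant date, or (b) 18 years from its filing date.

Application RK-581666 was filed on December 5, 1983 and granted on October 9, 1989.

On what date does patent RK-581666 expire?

(a) grant + 13 years → 9 October 2002.
(b) filing + 18 years → 5 December 2001.
Later of the two: 9 October 2002.

2002-10-09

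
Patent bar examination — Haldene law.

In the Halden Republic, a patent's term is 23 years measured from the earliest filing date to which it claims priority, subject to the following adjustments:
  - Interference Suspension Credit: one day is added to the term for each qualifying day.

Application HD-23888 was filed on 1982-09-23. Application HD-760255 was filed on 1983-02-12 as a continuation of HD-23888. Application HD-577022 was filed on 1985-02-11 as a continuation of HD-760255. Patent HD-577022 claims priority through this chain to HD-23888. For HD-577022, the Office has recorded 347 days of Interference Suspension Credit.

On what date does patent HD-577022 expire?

September 5, 2006

Earliest priority filing: 23 September 1982.
Base term: 23 September 1982 + 23 years → 23 September 2005.
Interference Suspension Credit: +347 days → 5 September 2006.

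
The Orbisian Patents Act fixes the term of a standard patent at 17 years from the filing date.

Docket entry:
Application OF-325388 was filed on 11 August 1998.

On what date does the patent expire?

August 11, 2015

Filing date + 17 years → 11 August 2015.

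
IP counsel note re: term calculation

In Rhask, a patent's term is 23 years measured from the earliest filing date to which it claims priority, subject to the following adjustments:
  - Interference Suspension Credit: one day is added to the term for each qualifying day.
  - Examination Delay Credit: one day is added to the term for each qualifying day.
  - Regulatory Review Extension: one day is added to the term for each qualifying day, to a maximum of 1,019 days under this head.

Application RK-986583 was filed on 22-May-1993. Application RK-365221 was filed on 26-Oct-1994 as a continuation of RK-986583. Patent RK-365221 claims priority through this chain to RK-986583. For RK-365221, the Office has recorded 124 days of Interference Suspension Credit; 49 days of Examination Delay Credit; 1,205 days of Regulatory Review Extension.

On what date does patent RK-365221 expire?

August 27, 2019

Earliest priority filing: 22 May 1993.
Base term: 22 May 1993 + 23 years → 22 May 2016.
Interference Suspension Credit: +124 days → 23 September 2016.
Examination Delay Credit: +49 days → 11 November 2016.
Regulatory Review Extension: 1205 days claimed exceeds the 1019-day cap, so +1019 days → 27 August 2019.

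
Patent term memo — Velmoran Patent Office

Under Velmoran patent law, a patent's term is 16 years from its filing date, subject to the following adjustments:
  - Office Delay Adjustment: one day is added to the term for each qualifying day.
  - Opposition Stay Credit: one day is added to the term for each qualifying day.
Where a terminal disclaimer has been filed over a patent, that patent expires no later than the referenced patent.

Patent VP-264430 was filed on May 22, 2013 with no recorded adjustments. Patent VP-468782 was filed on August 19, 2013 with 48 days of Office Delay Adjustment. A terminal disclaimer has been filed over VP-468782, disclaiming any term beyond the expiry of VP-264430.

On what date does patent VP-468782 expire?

Natural term of VP-468782:
  Base: filing + 16 years → 19 August 2029.
  Office Delay Adjustment: +48 days → 6 October 2029.
Expiry of referenced patent VP-264430:
  Base: filing + 16 years → 22 May 2029.
Terminal disclaimer: VP-468782 expires on the earlier of 6 October 2029 and 22 May 2029.

May 22, 2029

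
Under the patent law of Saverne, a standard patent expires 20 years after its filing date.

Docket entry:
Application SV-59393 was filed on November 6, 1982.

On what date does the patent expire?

Filing date + 20 years → 6 November 2002.

2002-11-06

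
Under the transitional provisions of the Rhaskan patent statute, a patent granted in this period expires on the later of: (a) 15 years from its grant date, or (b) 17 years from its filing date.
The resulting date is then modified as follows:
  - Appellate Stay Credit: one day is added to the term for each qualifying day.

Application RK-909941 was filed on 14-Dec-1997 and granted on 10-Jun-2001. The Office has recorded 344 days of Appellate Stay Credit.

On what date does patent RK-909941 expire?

(a) grant + 15 years → 10 June 2016.
(b) filing + 17 years → 14 December 2014.
Later of the two: 10 June 2016.
Appellate Stay Credit: +344 days → 20 May 2017.

2017-05-20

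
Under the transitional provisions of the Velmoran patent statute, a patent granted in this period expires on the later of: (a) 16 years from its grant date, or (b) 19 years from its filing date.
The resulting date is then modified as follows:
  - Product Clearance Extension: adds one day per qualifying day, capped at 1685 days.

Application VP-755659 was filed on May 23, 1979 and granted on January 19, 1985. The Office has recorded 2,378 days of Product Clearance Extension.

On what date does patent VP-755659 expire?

2005-08-31

(a) grant + 16 years → 19 January 2001.
(b) filing + 19 years → 23 May 1998.
Later of the two: 19 January 2001.
Product Clearance Extension: 2378 days claimed exceeds the 1685-day cap, so +1685 days → 31 August 2005.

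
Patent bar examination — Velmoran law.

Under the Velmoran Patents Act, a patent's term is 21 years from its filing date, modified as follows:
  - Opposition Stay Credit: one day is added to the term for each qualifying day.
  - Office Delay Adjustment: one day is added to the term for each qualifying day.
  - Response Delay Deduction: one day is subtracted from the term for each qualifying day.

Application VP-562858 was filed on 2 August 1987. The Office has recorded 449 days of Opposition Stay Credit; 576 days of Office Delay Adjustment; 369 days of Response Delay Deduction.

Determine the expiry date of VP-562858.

Base term: filing date + 21 years → 2 August 2008.
Opposition Stay Credit: +449 days → 25 October 2009.
Office Delay Adjustment: +576 days → 24 May 2011.
Response Delay Deduction: −369 days → 20 May 2010.

2010-05-20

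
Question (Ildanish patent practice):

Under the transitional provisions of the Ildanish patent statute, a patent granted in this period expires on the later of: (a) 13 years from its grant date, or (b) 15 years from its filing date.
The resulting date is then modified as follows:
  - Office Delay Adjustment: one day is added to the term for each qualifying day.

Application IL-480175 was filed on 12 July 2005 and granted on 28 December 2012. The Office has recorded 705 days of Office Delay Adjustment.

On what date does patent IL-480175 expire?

2027-12-03

(a) grant + 13 years → 28 December 2025.
(b) filing + 15 years → 12 July 2020.
Later of the two: 28 December 2025.
Office Delay Adjustment: +705 days → 3 December 2027.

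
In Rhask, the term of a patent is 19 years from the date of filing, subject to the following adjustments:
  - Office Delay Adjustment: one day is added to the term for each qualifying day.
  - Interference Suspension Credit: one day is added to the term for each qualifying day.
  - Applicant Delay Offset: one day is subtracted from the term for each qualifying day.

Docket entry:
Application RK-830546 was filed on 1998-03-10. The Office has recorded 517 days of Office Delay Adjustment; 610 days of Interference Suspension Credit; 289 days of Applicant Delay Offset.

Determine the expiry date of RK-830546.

June 26, 2019

Base term: filing date + 19 years → 10 March 2017.
Office Delay Adjustment: +517 days → 9 August 2018.
Interference Suspension Credit: +610 days → 10 April 2020.
Applicant Delay Offset: −289 days → 26 June 2019.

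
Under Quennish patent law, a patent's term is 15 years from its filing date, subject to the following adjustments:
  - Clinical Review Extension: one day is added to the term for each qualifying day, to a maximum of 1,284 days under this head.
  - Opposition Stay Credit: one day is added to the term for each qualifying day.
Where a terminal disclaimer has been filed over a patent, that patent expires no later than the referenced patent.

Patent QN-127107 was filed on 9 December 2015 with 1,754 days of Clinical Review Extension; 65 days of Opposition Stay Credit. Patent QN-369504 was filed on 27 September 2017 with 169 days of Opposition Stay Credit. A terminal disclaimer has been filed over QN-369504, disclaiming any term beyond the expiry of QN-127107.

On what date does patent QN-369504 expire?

March 15, 2033

Natural term of QN-369504:
  Base: filing + 15 years → 27 September 2032.
  Opposition Stay Credit: +169 days → 15 March 2033.
Expiry of referenced patent QN-127107:
  Base: filing + 15 years → 9 December 2030.
  Clinical Review Extension: 1754 days claimed exceeds the 1284-day cap, so +1284 days → 15 June 2034.
  Opposition Stay Credit: +65 days → 19 August 2034.
Terminal disclaimer: QN-369504 expires on the earlier of 15 March 2033 and 19 August 2034.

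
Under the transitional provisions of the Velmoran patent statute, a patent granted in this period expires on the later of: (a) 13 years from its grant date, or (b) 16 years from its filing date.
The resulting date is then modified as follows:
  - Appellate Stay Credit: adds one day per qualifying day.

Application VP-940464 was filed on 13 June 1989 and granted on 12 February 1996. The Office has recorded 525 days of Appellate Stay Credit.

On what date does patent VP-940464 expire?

July 22, 2010

(a) grant + 13 years → 12 February 2009.
(b) filing + 16 years → 13 June 2005.
Later of the two: 12 February 2009.
Appellate Stay Credit: +525 days → 22 July 2010.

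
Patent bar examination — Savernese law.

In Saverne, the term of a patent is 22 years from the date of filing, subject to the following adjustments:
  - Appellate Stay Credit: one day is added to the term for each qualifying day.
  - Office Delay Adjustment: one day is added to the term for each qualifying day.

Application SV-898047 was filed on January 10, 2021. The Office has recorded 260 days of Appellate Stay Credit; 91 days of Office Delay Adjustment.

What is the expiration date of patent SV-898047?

Base term: filing date + 22 years → 10 January 2043.
Appellate Stay Credit: +260 days → 27 September 2043.
Office Delay Adjustment: +91 days → 27 December 2043.

2043-12-27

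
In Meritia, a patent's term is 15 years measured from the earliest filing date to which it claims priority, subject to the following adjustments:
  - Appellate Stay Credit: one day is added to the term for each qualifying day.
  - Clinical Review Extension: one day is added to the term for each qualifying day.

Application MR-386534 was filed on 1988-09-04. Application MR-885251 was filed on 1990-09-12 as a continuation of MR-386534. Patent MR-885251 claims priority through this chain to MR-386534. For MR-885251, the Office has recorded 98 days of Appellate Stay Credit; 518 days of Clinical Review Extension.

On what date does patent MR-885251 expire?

Earliest priority filing: 4 September 1988.
Base term: 4 September 1988 + 15 years → 4 September 2003.
Appellate Stay Credit: +98 days → 11 December 2003.
Clinical Review Extension: +518 days → 12 May 2005.

May 12, 2005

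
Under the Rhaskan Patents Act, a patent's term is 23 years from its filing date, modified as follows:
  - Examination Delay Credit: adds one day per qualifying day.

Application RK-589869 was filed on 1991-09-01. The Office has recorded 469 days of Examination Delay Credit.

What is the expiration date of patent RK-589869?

Base term: filing date + 23 years → 1 September 2014.
Examination Delay Credit: +469 days → 14 December 2015.

December 14, 2015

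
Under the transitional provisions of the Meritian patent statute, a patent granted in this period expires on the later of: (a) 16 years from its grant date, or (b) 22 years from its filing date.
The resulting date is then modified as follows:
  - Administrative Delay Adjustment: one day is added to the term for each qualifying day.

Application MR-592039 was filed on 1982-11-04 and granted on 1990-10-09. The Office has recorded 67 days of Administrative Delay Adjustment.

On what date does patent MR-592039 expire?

(a) grant + 16 years → 9 October 2006.
(b) filing + 22 years → 4 November 2004.
Later of the two: 9 October 2006.
Administrative Delay Adjustment: +67 days → 15 December 2006.

December 15, 2006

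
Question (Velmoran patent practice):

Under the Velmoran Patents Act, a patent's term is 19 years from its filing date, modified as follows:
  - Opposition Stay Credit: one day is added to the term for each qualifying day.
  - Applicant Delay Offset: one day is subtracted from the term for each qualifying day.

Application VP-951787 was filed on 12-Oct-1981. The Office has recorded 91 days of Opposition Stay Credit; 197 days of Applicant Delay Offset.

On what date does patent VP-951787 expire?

June 28, 2000

Base term: filing date + 19 years → 12 October 2000.
Opposition Stay Credit: +91 days → 11 January 2001.
Applicant Delay Offset: −197 days → 28 June 2000.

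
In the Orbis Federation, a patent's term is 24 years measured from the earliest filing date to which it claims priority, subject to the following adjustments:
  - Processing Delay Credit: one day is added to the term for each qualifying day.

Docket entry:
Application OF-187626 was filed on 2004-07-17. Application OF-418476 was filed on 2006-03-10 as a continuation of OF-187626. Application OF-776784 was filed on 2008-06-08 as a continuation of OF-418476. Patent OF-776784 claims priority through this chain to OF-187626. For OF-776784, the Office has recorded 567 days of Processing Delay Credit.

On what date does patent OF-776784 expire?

February 4, 2030

Earliest priority filing: 17 July 2004.
Base term: 17 July 2004 + 24 years → 17 July 2028.
Processing Delay Credit: +567 days → 4 February 2030.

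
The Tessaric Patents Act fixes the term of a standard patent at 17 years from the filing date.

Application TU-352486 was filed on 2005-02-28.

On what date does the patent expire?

Filing date + 17 years → 28 February 2022.

February 28, 2022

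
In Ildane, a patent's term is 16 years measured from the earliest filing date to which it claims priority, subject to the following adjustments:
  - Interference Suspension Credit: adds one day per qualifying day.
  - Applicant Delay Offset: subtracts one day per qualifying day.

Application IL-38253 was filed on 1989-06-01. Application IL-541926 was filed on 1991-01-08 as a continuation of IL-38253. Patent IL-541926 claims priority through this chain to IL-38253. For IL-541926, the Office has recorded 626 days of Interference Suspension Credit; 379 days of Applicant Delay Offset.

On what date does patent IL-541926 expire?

2006-02-03

Earliest priority filing: 1 June 1989.
Base term: 1 June 1989 + 16 years → 1 June 2005.
Interference Suspension Credit: +626 days → 17 February 2007.
Applicant Delay Offset: −379 days → 3 February 2006.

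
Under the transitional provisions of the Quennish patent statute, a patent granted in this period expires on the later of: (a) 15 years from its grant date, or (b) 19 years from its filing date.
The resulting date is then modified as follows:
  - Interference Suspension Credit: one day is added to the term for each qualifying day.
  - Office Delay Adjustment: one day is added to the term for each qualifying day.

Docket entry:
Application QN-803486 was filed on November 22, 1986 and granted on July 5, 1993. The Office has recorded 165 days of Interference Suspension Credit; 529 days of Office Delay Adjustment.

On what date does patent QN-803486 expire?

(a) grant + 15 years → 5 July 2008.
(b) filing + 19 years → 22 November 2005.
Later of the two: 5 July 2008.
Interference Suspension Credit: +165 days → 17 December 2008.
Office Delay Adjustment: +529 days → 30 May 2010.

2010-05-30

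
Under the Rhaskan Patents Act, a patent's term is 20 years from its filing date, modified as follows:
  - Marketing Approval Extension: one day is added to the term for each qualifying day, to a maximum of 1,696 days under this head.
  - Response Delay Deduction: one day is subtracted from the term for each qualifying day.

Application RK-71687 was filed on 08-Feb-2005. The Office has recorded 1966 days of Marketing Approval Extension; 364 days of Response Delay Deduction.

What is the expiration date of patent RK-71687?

Base term: filing date + 20 years → 8 February 2025.
Marketing Approval Extension: 1966 days claimed exceeds the 1696-day cap, so +1696 days → 1 October 2029.
Response Delay Deduction: −364 days → 2 October 2028.

2028-10-02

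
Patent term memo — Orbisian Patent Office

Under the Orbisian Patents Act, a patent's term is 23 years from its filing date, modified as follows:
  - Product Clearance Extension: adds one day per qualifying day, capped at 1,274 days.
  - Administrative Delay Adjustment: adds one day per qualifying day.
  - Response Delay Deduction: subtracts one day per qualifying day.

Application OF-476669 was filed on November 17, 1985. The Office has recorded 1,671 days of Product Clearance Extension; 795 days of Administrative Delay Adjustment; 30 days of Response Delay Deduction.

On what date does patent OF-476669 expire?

Base term: filing date + 23 years → 17 November 2008.
Product Clearance Extension: 1671 days claimed exceeds the 1274-day cap, so +1274 days → 14 May 2012.
Administrative Delay Adjustment: +795 days → 18 July 2014.
Response Delay Deduction: −30 days → 18 June 2014.

2014-06-18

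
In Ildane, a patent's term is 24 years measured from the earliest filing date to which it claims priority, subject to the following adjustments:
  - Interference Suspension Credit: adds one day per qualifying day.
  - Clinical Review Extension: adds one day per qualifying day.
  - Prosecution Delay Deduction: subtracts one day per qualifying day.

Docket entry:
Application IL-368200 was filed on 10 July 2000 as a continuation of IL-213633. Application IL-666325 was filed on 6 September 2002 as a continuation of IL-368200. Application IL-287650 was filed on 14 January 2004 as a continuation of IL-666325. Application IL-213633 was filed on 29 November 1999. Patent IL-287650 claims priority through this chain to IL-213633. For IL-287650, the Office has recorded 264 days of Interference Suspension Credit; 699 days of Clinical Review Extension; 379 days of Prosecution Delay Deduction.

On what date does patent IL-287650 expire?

2025-07-05

Earliest priority filing: 29 November 1999.
Base term: 29 November 1999 + 24 years → 29 November 2023.
Interference Suspension Credit: +264 days → 19 August 2024.
Clinical Review Extension: +699 days → 19 July 2026.
Prosecution Delay Deduction: −379 days → 5 July 2025.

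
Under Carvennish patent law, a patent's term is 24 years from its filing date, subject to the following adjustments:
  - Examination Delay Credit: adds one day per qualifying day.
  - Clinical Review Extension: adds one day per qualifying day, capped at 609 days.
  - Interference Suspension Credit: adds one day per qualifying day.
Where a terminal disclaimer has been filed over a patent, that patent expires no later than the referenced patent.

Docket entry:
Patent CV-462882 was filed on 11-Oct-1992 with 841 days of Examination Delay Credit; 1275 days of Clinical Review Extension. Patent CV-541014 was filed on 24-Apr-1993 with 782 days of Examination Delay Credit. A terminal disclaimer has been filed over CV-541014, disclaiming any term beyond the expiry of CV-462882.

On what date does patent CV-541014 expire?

2019-06-15

Natural term of CV-541014:
  Base: filing + 24 years → 24 April 2017.
  Examination Delay Credit: +782 days → 15 June 2019.
Expiry of referenced patent CV-462882:
  Base: filing + 24 years → 11 October 2016.
  Examination Delay Credit: +841 days → 30 January 2019.
  Clinical Review Extension: 1275 days claimed exceeds the 609-day cap, so +609 days → 30 September 2020.
Terminal disclaimer: CV-541014 expires on the earlier of 15 June 2019 and 30 September 2020.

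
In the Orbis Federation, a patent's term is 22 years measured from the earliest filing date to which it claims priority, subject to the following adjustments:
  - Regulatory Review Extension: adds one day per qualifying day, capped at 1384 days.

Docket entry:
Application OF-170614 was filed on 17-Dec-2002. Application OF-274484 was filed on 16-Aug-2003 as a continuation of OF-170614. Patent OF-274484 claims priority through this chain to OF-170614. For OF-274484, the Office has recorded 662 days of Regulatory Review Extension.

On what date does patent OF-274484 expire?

Earliest priority filing: 17 December 2002.
Base term: 17 December 2002 + 22 years → 17 December 2024.
Regulatory Review Extension: 662 days (within the 1384-day cap) → +662 days → 10 October 2026.

October 10, 2026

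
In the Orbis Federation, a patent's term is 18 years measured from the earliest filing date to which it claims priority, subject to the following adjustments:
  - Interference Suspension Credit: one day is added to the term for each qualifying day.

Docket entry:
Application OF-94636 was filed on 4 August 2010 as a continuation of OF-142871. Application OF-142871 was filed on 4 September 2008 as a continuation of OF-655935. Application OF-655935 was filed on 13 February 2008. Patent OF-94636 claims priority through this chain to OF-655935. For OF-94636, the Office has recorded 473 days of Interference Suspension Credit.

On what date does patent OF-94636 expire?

2027-06-01

Earliest priority filing: 13 February 2008.
Base term: 13 February 2008 + 18 years → 13 February 2026.
Interference Suspension Credit: +473 days → 1 June 2027.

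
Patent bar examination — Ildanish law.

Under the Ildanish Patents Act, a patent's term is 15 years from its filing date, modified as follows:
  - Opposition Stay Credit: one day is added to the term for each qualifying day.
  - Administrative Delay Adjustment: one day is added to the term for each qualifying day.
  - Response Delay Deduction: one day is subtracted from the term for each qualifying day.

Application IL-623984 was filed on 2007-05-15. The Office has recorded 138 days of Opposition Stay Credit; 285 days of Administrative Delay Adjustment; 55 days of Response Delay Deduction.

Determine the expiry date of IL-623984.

Base term: filing date + 15 years → 15 May 2022.
Opposition Stay Credit: +138 days → 30 September 2022.
Administrative Delay Adjustment: +285 days → 12 July 2023.
Response Delay Deduction: −55 days → 18 May 2023.

May 18, 2023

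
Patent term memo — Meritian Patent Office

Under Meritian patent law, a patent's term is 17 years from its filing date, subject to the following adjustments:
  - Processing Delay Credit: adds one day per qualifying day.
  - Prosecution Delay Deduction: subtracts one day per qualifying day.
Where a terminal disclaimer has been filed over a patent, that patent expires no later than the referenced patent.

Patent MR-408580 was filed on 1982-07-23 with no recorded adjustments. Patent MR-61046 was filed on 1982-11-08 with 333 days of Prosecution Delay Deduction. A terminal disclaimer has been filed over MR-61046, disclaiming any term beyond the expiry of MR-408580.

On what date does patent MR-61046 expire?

1998-12-10

Natural term of MR-61046:
  Base: filing + 17 years → 8 November 1999.
  Prosecution Delay Deduction: −333 days → 10 December 1998.
Expiry of referenced patent MR-408580:
  Base: filing + 17 years → 23 July 1999.
Terminal disclaimer: MR-61046 expires on the earlier of 10 December 1998 and 23 July 1999.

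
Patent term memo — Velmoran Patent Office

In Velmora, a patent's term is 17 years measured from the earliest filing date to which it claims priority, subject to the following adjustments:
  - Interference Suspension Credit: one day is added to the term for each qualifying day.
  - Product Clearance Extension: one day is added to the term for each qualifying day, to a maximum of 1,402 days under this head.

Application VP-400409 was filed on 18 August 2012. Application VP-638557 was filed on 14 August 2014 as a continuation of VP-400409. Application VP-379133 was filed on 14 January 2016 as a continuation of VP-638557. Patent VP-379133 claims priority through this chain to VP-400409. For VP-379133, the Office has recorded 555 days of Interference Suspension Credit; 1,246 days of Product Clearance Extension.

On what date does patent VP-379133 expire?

July 24, 2034

Earliest priority filing: 18 August 2012.
Base term: 18 August 2012 + 17 years → 18 August 2029.
Interference Suspension Credit: +555 days → 24 February 2031.
Product Clearance Extension: 1246 days (within the 1402-day cap) → +1246 days → 24 July 2034.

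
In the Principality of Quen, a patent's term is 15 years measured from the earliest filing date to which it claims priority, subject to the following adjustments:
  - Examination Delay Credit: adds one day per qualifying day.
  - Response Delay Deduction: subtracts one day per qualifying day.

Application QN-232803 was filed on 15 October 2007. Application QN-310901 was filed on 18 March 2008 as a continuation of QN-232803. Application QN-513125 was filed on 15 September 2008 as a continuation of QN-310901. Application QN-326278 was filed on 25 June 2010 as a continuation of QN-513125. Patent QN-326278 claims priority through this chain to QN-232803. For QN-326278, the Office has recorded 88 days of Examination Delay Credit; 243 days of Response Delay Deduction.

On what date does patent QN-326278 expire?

Earliest priority filing: 15 October 2007.
Base term: 15 October 2007 + 15 years → 15 October 2022.
Examination Delay Credit: +88 days → 11 January 2023.
Response Delay Deduction: −243 days → 13 May 2022.

2022-05-13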